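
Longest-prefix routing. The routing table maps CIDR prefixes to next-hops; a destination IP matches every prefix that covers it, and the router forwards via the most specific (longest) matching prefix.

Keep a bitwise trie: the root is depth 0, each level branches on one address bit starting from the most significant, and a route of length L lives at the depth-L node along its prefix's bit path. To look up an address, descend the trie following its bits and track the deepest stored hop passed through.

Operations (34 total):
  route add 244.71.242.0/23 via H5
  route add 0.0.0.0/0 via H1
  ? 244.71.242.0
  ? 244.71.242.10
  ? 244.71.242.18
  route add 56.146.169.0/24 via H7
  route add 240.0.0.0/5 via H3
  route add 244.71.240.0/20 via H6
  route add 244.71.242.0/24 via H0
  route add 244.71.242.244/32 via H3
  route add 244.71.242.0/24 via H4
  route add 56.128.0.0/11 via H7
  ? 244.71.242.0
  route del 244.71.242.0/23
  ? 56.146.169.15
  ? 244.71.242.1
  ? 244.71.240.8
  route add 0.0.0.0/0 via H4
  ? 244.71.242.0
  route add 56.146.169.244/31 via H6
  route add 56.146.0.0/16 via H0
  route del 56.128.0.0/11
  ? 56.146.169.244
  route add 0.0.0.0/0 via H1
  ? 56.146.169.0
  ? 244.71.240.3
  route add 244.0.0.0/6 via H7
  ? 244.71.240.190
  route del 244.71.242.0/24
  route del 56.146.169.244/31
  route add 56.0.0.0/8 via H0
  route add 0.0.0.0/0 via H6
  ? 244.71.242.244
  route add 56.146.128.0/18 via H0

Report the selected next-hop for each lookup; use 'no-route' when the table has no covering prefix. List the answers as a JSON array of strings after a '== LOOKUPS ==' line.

Apply in order:
  + 244.71.242.0/23 (H5) depth=23
  + 0.0.0.0/0 (H1) depth=0
  Q 244.71.242.0: descend 11110100010001111111001 ; hops seen [H1,H5] ; pick H5
  Q 244.71.242.10: descend 11110100010001111111001 ; hops seen [H1,H5] ; pick H5
  Q 244.71.242.18: descend 11110100010001111111001 ; hops seen [H1,H5] ; pick H5
  + 56.146.169.0/24 (H7) depth=24
  + 240.0.0.0/5 (H3) depth=5
  + 244.71.240.0/20 (H6) depth=20
  + 244.71.242.0/24 (H0) depth=24
  + 244.71.242.244/32 (H3) depth=32
  + 244.71.242.0/24 (H4) depth=24
  + 56.128.0.0/11 (H7) depth=11
  Q 244.71.242.0: descend 111101000100011111110010 ; hops seen [H1,H3,H6,H5,H4] ; pick H4
  del 244.71.242.0/23 (clear depth 23)
  Q 56.146.169.15: descend 001110001001001010101001 ; hops seen [H1,H7,H7] ; pick H7
  Q 244.71.242.1: descend 111101000100011111110010 ; hops seen [H1,H3,H6,H4] ; pick H4
  Q 244.71.240.8: descend 1111010001000111111100 ; hops seen [H1,H3,H6] ; pick H6
  + 0.0.0.0/0 (H4) depth=0
  Q 244.71.242.0: descend 111101000100011111110010 ; hops seen [H4,H3,H6,H4] ; pick H4
  + 56.146.169.244/31 (H6) depth=31
  + 56.146.0.0/16 (H0) depth=16
  del 56.128.0.0/11 (clear depth 11)
  Q 56.146.169.244: descend 0011100010010010101010011111010 ; hops seen [H4,H0,H7,H6] ; pick H6
  + 0.0.0.0/0 (H1) depth=0
  Q 56.146.169.0: descend 001110001001001010101001 ; hops seen [H1,H0,H7] ; pick H7
  Q 244.71.240.3: descend 1111010001000111111100 ; hops seen [H1,H3,H6] ; pick H6
  + 244.0.0.0/6 (H7) depth=6
  Q 244.71.240.190: descend 1111010001000111111100 ; hops seen [H1,H3,H7,H6] ; pick H6
  del 244.71.242.0/24 (clear depth 24)
  del 56.146.169.244/31 (clear depth 31)
  + 56.0.0.0/8 (H0) depth=8
  + 0.0.0.0/0 (H6) depth=0
  Q 244.71.242.244: descend 11110100010001111111001011110100 ; hops seen [H6,H3,H7,H6,H3] ; pick H3
  + 56.146.128.0/18 (H0) depth=18

== LOOKUPS ==
["H5","H5","H5","H4","H7","H4","H6","H4","H6","H7","H6","H6","H3"]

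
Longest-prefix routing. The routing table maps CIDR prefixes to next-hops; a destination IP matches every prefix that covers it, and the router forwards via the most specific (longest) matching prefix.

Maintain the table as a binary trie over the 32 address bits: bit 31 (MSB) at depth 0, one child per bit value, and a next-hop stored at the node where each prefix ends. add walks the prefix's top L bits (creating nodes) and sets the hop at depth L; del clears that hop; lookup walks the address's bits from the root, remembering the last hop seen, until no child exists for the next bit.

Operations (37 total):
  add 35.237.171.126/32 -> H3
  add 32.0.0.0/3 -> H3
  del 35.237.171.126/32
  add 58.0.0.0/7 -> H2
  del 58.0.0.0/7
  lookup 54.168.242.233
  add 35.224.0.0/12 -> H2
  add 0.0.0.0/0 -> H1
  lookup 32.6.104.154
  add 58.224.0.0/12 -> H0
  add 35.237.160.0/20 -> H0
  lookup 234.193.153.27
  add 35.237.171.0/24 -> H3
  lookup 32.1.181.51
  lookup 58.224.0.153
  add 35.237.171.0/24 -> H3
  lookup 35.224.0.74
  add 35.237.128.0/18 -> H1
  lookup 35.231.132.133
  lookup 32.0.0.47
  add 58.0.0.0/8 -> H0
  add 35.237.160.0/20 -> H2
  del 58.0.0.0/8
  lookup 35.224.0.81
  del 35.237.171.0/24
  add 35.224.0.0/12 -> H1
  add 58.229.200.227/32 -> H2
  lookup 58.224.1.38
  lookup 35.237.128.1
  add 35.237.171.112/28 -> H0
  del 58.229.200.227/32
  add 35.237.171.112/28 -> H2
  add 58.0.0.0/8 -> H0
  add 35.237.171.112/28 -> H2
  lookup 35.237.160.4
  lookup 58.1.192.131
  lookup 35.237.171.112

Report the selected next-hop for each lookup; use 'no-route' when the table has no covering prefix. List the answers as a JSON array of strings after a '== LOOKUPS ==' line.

Process each operation:
  add 35.237.171.126/32 -> H3 at depth 32
  add 32.0.0.0/3 -> H3 at depth 3
  - 35.237.171.126/32 clear@32
  add 58.0.0.0/7 -> H2 at depth 7
  - 58.0.0.0/7 clear@7
  Q 54.168.242.233: descend 0011 ; hops seen [H3] ; pick H3
  add 35.224.0.0/12 -> H2 at depth 12
  add 0.0.0.0/0 -> H1 at depth 0
  Q 32.6.104.154: descend 001000 ; hops seen [H1,H3] ; pick H3
  add 58.224.0.0/12 -> H0 at depth 12
  add 35.237.160.0/20 -> H0 at depth 20
  Q 234.193.153.27: descend ε ; hops seen [H1] ; pick H1
  add 35.237.171.0/24 -> H3 at depth 24
  Q 32.1.181.51: descend 001000 ; hops seen [H1,H3] ; pick H3
  Q 58.224.0.153: descend 001110101110 ; hops seen [H1,H3,H0] ; pick H0
  add 35.237.171.0/24 -> H3 at depth 24
  Q 35.224.0.74: descend 001000111110 ; hops seen [H1,H3,H2] ; pick H2
  add 35.237.128.0/18 -> H1 at depth 18
  Q 35.231.132.133: descend 001000111110 ; hops seen [H1,H3,H2] ; pick H2
  Q 32.0.0.47: descend 001000 ; hops seen [H1,H3] ; pick H3
  add 58.0.0.0/8 -> H0 at depth 8
  add 35.237.160.0/20 -> H2 at depth 20
  - 58.0.0.0/8 clear@8
  Q 35.224.0.81: descend 001000111110 ; hops seen [H1,H3,H2] ; pick H2
  - 35.237.171.0/24 clear@24
  add 35.224.0.0/12 -> H1 at depth 12
  add 58.229.200.227/32 -> H2 at depth 32
  Q 58.224.1.38: descend 0011101011100 ; hops seen [H1,H3,H0] ; pick H0
  Q 35.237.128.1: descend 001000111110110110 ; hops seen [H1,H3,H1,H1] ; pick H1
  add 35.237.171.112/28 -> H0 at depth 28
  - 58.229.200.227/32 clear@32
  add 35.237.171.112/28 -> H2 at depth 28
  add 58.0.0.0/8 -> H0 at depth 8
  add 35.237.171.112/28 -> H2 at depth 28
  Q 35.237.160.4: descend 00100011111011011010 ; hops seen [H1,H3,H1,H1,H2] ; pick H2
  Q 58.1.192.131: descend 00111010 ; hops seen [H1,H3,H0] ; pick H0
  Q 35.237.171.112: descend 0010001111101101101010110111 ; hops seen [H1,H3,H1,H1,H2,H2] ; pick H2

== LOOKUPS ==
["H3","H3","H1","H3","H0","H2","H2","H3","H2","H0","H1","H2","H0","H2"]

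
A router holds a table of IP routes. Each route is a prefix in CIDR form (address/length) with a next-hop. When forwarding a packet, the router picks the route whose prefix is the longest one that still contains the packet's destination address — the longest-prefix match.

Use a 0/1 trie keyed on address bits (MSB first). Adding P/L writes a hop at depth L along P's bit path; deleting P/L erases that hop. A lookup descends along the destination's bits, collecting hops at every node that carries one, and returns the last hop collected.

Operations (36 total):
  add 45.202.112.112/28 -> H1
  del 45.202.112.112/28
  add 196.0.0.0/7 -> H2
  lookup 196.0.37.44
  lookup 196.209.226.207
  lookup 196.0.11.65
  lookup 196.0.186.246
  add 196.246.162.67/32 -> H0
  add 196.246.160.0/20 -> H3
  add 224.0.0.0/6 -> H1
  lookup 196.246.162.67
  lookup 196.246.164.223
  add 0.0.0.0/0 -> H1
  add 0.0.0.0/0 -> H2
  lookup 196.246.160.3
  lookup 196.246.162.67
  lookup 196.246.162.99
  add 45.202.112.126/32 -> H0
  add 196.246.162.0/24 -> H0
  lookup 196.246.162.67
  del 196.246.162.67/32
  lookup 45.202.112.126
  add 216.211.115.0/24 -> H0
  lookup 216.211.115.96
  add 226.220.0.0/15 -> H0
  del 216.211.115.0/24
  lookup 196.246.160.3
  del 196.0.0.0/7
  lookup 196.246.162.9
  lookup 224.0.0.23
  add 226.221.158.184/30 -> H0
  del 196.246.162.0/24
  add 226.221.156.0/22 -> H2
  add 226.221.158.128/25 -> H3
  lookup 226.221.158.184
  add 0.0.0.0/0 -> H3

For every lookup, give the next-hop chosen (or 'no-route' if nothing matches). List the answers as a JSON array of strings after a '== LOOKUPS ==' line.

Apply in order:
  add 45.202.112.112/28 -> H1 at depth 28
  - 45.202.112.112/28 clear@28
  add 196.0.0.0/7 -> H2 at depth 7
  lookup 196.0.37.44: bits 1100010 walk d0:-→d1:-→d2:-→d3:-→d4:-→d5:-→d6:-→d7:H2 -> H2
  lookup 196.209.226.207: bits 1100010 walk d0:-→d1:-→d2:-→d3:-→d4:-→d5:-→d6:-→d7:H2 -> H2
  lookup 196.0.11.65: bits 1100010 walk d0:-→d1:-→d2:-→d3:-→d4:-→d5:-→d6:-→d7:H2 -> H2
  lookup 196.0.186.246: bits 1100010 walk d0:-→d1:-→d2:-→d3:-→d4:-→d5:-→d6:-→d7:H2 -> H2
  add 196.246.162.67/32 -> H0 at depth 32
  add 196.246.160.0/20 -> H3 at depth 20
  add 224.0.0.0/6 -> H1 at depth 6
  lookup 196.246.162.67: bits 11000100111101101010001001000011 walk d0:-→d1:-→d2:-→d3:-→d4:-→d5:-→d6:-→d7:H2→d8:-→d9:-→d10:-→d11:-→d12:-→d13:-→d14:-→d15:-→d16:-→d17:-→d18:-→d19:-→d20:H3→d21:-→d22:-→d23:-→d24:-→d25:-→d26:-→d27:-→d28:-→d29:-→d30:-→d31:-→d32:H0 -> H0
  lookup 196.246.164.223: bits 110001001111011010100 walk d0:-→d1:-→d2:-→d3:-→d4:-→d5:-→d6:-→d7:H2→d8:-→d9:-→d10:-→d11:-→d12:-→d13:-→d14:-→d15:-→d16:-→d17:-→d18:-→d19:-→d20:H3→d21:- -> H3
  add 0.0.0.0/0 -> H1 at depth 0
  add 0.0.0.0/0 -> H2 at depth 0
  lookup 196.246.160.3: bits 1100010011110110101000 walk d0:H2→d1:-→d2:-→d3:-→d4:-→d5:-→d6:-→d7:H2→d8:-→d9:-→d10:-→d11:-→d12:-→d13:-→d14:-→d15:-→d16:-→d17:-→d18:-→d19:-→d20:H3→d21:-→d22:- -> H3
  lookup 196.246.162.67: bits 11000100111101101010001001000011 walk d0:H2→d1:-→d2:-→d3:-→d4:-→d5:-→d6:-→d7:H2→d8:-→d9:-→d10:-→d11:-→d12:-→d13:-→d14:-→d15:-→d16:-→d17:-→d18:-→d19:-→d20:H3→d21:-→d22:-→d23:-→d24:-→d25:-→d26:-→d27:-→d28:-→d29:-→d30:-→d31:-→d32:H0 -> H0
  lookup 196.246.162.99: bits 11000100111101101010001001 walk d0:H2→d1:-→d2:-→d3:-→d4:-→d5:-→d6:-→d7:H2→d8:-→d9:-→d10:-→d11:-→d12:-→d13:-→d14:-→d15:-→d16:-→d17:-→d18:-→d19:-→d20:H3→d21:-→d22:-→d23:-→d24:-→d25:-→d26:- -> H3
  add 45.202.112.126/32 -> H0 at depth 32
  add 196.246.162.0/24 -> H0 at depth 24
  lookup 196.246.162.67: bits 11000100111101101010001001000011 walk d0:H2→d1:-→d2:-→d3:-→d4:-→d5:-→d6:-→d7:H2→d8:-→d9:-→d10:-→d11:-→d12:-→d13:-→d14:-→d15:-→d16:-→d17:-→d18:-→d19:-→d20:H3→d21:-→d22:-→d23:-→d24:H0→d25:-→d26:-→d27:-→d28:-→d29:-→d30:-→d31:-→d32:H0 -> H0
  - 196.246.162.67/32 clear@32
  lookup 45.202.112.126: bits 00101101110010100111000001111110 walk d0:H2→d1:-→d2:-→d3:-→d4:-→d5:-→d6:-→d7:-→d8:-→d9:-→d10:-→d11:-→d12:-→d13:-→d14:-→d15:-→d16:-→d17:-→d18:-→d19:-→d20:-→d21:-→d22:-→d23:-→d24:-→d25:-→d26:-→d27:-→d28:-→d29:-→d30:-→d31:-→d32:H0 -> H0
  add 216.211.115.0/24 -> H0 at depth 24
  lookup 216.211.115.96: bits 110110001101001101110011 walk d0:H2→d1:-→d2:-→d3:-→d4:-→d5:-→d6:-→d7:-→d8:-→d9:-→d10:-→d11:-→d12:-→d13:-→d14:-→d15:-→d16:-→d17:-→d18:-→d19:-→d20:-→d21:-→d22:-→d23:-→d24:H0 -> H0
  add 226.220.0.0/15 -> H0 at depth 15
  - 216.211.115.0/24 clear@24
  lookup 196.246.160.3: bits 1100010011110110101000 walk d0:H2→d1:-→d2:-→d3:-→d4:-→d5:-→d6:-→d7:H2→d8:-→d9:-→d10:-→d11:-→d12:-→d13:-→d14:-→d15:-→d16:-→d17:-→d18:-→d19:-→d20:H3→d21:-→d22:- -> H3
  - 196.0.0.0/7 clear@7
  lookup 196.246.162.9: bits 1100010011110110101000100 walk d0:H2→d1:-→d2:-→d3:-→d4:-→d5:-→d6:-→d7:-→d8:-→d9:-→d10:-→d11:-→d12:-→d13:-→d14:-→d15:-→d16:-→d17:-→d18:-→d19:-→d20:H3→d21:-→d22:-→d23:-→d24:H0→d25:- -> H0
  lookup 224.0.0.23: bits 111000 walk d0:H2→d1:-→d2:-→d3:-→d4:-→d5:-→d6:H1 -> H1
  add 226.221.158.184/30 -> H0 at depth 30
  - 196.246.162.0/24 clear@24
  add 226.221.156.0/22 -> H2 at depth 22
  add 226.221.158.128/25 -> H3 at depth 25
  lookup 226.221.158.184: bits 111000101101110110011110101110 walk d0:H2→d1:-→d2:-→d3:-→d4:-→d5:-→d6:H1→d7:-→d8:-→d9:-→d10:-→d11:-→d12:-→d13:-→d14:-→d15:H0→d16:-→d17:-→d18:-→d19:-→d20:-→d21:-→d22:H2→d23:-→d24:-→d25:H3→d26:-→d27:-→d28:-→d29:-→d30:H0 -> H0
  add 0.0.0.0/0 -> H3 at depth 0

== LOOKUPS ==
["H2","H2","H2","H2","H0","H3","H3","H0","H3","H0","H0","H0","H3","H0","H1","H0"]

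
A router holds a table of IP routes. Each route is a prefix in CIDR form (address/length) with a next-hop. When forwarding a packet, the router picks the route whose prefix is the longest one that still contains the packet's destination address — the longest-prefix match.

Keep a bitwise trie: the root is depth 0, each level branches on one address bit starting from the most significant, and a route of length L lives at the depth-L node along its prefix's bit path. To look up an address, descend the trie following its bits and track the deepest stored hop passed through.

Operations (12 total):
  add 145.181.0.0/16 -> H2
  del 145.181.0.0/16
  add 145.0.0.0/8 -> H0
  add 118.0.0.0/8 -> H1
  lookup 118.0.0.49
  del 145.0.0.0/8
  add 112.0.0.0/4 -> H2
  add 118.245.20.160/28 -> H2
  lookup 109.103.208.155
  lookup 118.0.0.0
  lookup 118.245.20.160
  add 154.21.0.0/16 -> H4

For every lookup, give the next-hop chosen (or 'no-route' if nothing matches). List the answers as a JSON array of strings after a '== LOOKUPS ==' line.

Process each operation:
  + 145.181.0.0/16 (H2) depth=16
  - 145.181.0.0/16 clear@16
  + 145.0.0.0/8 (H0) depth=8
  + 118.0.0.0/8 (H1) depth=8
  ? 118.0.0.49  path d0:-→d1:-→d2:-→d3:-→d4:-→d5:-→d6:-→d7:-→d8:H1  best=H1
  - 145.0.0.0/8 clear@8
  + 112.0.0.0/4 (H2) depth=4
  + 118.245.20.160/28 (H2) depth=28
  ? 109.103.208.155  path d0:-→d1:-→d2:-→d3:-  best=no-route
  ? 118.0.0.0  path d0:-→d1:-→d2:-→d3:-→d4:H2→d5:-→d6:-→d7:-→d8:H1  best=H1
  ? 118.245.20.160  path d0:-→d1:-→d2:-→d3:-→d4:H2→d5:-→d6:-→d7:-→d8:H1→d9:-→d10:-→d11:-→d12:-→d13:-→d14:-→d15:-→d16:-→d17:-→d18:-→d19:-→d20:-→d21:-→d22:-→d23:-→d24:-→d25:-→d26:-→d27:-→d28:H2  best=H2
  + 154.21.0.0/16 (H4) depth=16

== LOOKUPS ==
["H1","no-route","H1","H2"]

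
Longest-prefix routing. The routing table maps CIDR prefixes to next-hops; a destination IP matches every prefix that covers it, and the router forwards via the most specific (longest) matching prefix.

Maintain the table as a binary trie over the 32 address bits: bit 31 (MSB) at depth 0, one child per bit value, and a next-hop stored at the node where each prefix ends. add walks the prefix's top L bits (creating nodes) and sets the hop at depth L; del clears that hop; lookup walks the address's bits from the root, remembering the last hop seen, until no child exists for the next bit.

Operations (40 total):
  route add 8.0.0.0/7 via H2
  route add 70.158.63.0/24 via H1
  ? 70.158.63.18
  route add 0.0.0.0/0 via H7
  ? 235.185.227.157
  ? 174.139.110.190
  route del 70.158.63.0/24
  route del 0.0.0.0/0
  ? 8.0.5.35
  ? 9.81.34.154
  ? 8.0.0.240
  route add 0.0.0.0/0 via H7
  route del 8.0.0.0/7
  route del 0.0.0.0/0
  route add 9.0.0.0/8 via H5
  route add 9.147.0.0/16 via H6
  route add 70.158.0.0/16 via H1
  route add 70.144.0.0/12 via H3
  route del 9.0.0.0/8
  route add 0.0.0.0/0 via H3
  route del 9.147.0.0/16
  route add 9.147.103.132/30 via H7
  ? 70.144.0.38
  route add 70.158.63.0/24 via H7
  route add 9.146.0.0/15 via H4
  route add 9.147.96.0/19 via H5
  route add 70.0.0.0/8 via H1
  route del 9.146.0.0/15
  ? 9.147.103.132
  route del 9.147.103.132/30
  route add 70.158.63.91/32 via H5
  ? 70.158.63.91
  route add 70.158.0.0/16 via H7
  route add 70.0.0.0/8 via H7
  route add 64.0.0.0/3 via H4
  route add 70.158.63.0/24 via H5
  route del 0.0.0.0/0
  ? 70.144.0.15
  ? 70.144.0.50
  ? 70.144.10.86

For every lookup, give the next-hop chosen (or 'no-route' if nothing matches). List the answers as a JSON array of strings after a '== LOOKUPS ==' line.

Process each operation:
  + 8.0.0.0/7 (H2) depth=7
  + 70.158.63.0/24 (H1) depth=24
  lookup 70.158.63.18: bits 010001101001111000111111 walk d0:-→d1:-→d2:-→d3:-→d4:-→d5:-→d6:-→d7:-→d8:-→d9:-→d10:-→d11:-→d12:-→d13:-→d14:-→d15:-→d16:-→d17:-→d18:-→d19:-→d20:-→d21:-→d22:-→d23:-→d24:H1 -> H1
  + 0.0.0.0/0 (H7) depth=0
  lookup 235.185.227.157: bits ε walk d0:H7 -> H7
  lookup 174.139.110.190: bits ε walk d0:H7 -> H7
  - 70.158.63.0/24 clear@24
  - 0.0.0.0/0 clear@0
  lookup 8.0.5.35: bits 0000100 walk d0:-→d1:-→d2:-→d3:-→d4:-→d5:-→d6:-→d7:H2 -> H2
  lookup 9.81.34.154: bits 0000100 walk d0:-→d1:-→d2:-→d3:-→d4:-→d5:-→d6:-→d7:H2 -> H2
  lookup 8.0.0.240: bits 0000100 walk d0:-→d1:-→d2:-→d3:-→d4:-→d5:-→d6:-→d7:H2 -> H2
  + 0.0.0.0/0 (H7) depth=0
  - 8.0.0.0/7 clear@7
  - 0.0.0.0/0 clear@0
  + 9.0.0.0/8 (H5) depth=8
  + 9.147.0.0/16 (H6) depth=16
  + 70.158.0.0/16 (H1) depth=16
  + 70.144.0.0/12 (H3) depth=12
  - 9.0.0.0/8 clear@8
  + 0.0.0.0/0 (H3) depth=0
  - 9.147.0.0/16 clear@16
  + 9.147.103.132/30 (H7) depth=30
  lookup 70.144.0.38: bits 010001101001 walk d0:H3→d1:-→d2:-→d3:-→d4:-→d5:-→d6:-→d7:-→d8:-→d9:-→d10:-→d11:-→d12:H3 -> H3
  + 70.158.63.0/24 (H7) depth=24
  + 9.146.0.0/15 (H4) depth=15
  + 9.147.96.0/19 (H5) depth=19
  + 70.0.0.0/8 (H1) depth=8
  - 9.146.0.0/15 clear@15
  lookup 9.147.103.132: bits 000010011001001101100111100001 walk d0:H3→d1:-→d2:-→d3:-→d4:-→d5:-→d6:-→d7:-→d8:-→d9:-→d10:-→d11:-→d12:-→d13:-→d14:-→d15:-→d16:-→d17:-→d18:-→d19:H5→d20:-→d21:-→d22:-→d23:-→d24:-→d25:-→d26:-→d27:-→d28:-→d29:-→d30:H7 -> H7
  - 9.147.103.132/30 clear@30
  + 70.158.63.91/32 (H5) depth=32
  lookup 70.158.63.91: bits 01000110100111100011111101011011 walk d0:H3→d1:-→d2:-→d3:-→d4:-→d5:-→d6:-→d7:-→d8:H1→d9:-→d10:-→d11:-→d12:H3→d13:-→d14:-→d15:-→d16:H1→d17:-→d18:-→d19:-→d20:-→d21:-→d22:-→d23:-→d24:H7→d25:-→d26:-→d27:-→d28:-→d29:-→d30:-→d31:-→d32:H5 -> H5
  + 70.158.0.0/16 (H7) depth=16
  + 70.0.0.0/8 (H7) depth=8
  + 64.0.0.0/3 (H4) depth=3
  + 70.158.63.0/24 (H5) depth=24
  - 0.0.0.0/0 clear@0
  lookup 70.144.0.15: bits 010001101001 walk d0:-→d1:-→d2:-→d3:H4→d4:-→d5:-→d6:-→d7:-→d8:H7→d9:-→d10:-→d11:-→d12:H3 -> H3
  lookup 70.144.0.50: bits 010001101001 walk d0:-→d1:-→d2:-→d3:H4→d4:-→d5:-→d6:-→d7:-→d8:H7→d9:-→d10:-→d11:-→d12:H3 -> H3
  lookup 70.144.10.86: bits 010001101001 walk d0:-→d1:-→d2:-→d3:H4→d4:-→d5:-→d6:-→d7:-→d8:H7→d9:-→d10:-→d11:-→d12:H3 -> H3

== LOOKUPS ==
["H1","H7","H7","H2","H2","H2","H3","H7","H5","H3","H3","H3"]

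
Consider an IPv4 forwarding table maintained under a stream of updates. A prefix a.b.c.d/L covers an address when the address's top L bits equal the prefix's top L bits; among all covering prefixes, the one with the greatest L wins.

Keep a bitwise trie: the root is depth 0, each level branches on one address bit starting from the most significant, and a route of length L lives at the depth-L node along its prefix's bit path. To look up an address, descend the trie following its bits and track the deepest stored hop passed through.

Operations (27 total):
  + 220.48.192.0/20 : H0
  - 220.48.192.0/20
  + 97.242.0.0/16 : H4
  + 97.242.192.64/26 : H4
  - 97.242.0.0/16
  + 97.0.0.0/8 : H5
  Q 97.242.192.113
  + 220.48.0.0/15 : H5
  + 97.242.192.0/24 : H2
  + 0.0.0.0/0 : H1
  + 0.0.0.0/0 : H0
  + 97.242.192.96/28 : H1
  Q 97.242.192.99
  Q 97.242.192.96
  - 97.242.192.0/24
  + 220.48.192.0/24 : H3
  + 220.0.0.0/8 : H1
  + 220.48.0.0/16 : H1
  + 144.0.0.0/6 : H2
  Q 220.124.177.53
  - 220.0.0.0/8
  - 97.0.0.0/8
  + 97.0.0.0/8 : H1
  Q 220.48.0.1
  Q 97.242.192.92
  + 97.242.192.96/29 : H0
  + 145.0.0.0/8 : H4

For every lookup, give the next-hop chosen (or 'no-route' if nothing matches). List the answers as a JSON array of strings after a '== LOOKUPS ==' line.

Process each operation:
  + 220.48.192.0/20 (H0) depth=20
  - 220.48.192.0/20 clear@20
  + 97.242.0.0/16 (H4) depth=16
  + 97.242.192.64/26 (H4) depth=26
  - 97.242.0.0/16 clear@16
  + 97.0.0.0/8 (H5) depth=8
  Q 97.242.192.113: descend 01100001111100101100000001 ; hops seen [H5,H4] ; pick H4
  + 220.48.0.0/15 (H5) depth=15
  + 97.242.192.0/24 (H2) depth=24
  + 0.0.0.0/0 (H1) depth=0
  + 0.0.0.0/0 (H0) depth=0
  + 97.242.192.96/28 (H1) depth=28
  Q 97.242.192.99: descend 0110000111110010110000000110 ; hops seen [H0,H5,H2,H4,H1] ; pick H1
  Q 97.242.192.96: descend 0110000111110010110000000110 ; hops seen [H0,H5,H2,H4,H1] ; pick H1
  - 97.242.192.0/24 clear@24
  + 220.48.192.0/24 (H3) depth=24
  + 220.0.0.0/8 (H1) depth=8
  + 220.48.0.0/16 (H1) depth=16
  + 144.0.0.0/6 (H2) depth=6
  Q 220.124.177.53: descend 110111000 ; hops seen [H0,H1] ; pick H1
  - 220.0.0.0/8 clear@8
  - 97.0.0.0/8 clear@8
  + 97.0.0.0/8 (H1) depth=8
  Q 220.48.0.1: descend 1101110000110000 ; hops seen [H0,H5,H1] ; pick H1
  Q 97.242.192.92: descend 01100001111100101100000001 ; hops seen [H0,H1,H4] ; pick H4
  + 97.242.192.96/29 (H0) depth=29
  + 145.0.0.0/8 (H4) depth=8

== LOOKUPS ==
["H4","H1","H1","H1","H1","H4"]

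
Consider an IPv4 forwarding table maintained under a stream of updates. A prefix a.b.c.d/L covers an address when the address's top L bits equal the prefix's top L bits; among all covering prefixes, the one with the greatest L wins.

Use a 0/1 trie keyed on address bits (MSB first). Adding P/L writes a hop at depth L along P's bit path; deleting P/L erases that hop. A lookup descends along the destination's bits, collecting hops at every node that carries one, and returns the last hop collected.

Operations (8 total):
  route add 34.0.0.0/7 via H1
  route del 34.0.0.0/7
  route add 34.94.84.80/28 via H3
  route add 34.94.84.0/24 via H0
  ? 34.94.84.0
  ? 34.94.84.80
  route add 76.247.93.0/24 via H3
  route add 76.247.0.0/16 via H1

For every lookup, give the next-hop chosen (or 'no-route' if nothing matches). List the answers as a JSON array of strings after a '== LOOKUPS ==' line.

Process each operation:
  + 34.0.0.0/7 (H1) depth=7
  del 34.0.0.0/7 (clear depth 7)
  + 34.94.84.80/28 (H3) depth=28
  + 34.94.84.0/24 (H0) depth=24
  ? 34.94.84.0  path d0:-→d1:-→d2:-→d3:-→d4:-→d5:-→d6:-→d7:-→d8:-→d9:-→d10:-→d11:-→d12:-→d13:-→d14:-→d15:-→d16:-→d17:-→d18:-→d19:-→d20:-→d21:-→d22:-→d23:-→d24:H0→d25:-  best=H0
  ? 34.94.84.80  path d0:-→d1:-→d2:-→d3:-→d4:-→d5:-→d6:-→d7:-→d8:-→d9:-→d10:-→d11:-→d12:-→d13:-→d14:-→d15:-→d16:-→d17:-→d18:-→d19:-→d20:-→d21:-→d22:-→d23:-→d24:H0→d25:-→d26:-→d27:-→d28:H3  best=H3
  + 76.247.93.0/24 (H3) depth=24
  + 76.247.0.0/16 (H1) depth=16

== LOOKUPS ==
["H0","H3"]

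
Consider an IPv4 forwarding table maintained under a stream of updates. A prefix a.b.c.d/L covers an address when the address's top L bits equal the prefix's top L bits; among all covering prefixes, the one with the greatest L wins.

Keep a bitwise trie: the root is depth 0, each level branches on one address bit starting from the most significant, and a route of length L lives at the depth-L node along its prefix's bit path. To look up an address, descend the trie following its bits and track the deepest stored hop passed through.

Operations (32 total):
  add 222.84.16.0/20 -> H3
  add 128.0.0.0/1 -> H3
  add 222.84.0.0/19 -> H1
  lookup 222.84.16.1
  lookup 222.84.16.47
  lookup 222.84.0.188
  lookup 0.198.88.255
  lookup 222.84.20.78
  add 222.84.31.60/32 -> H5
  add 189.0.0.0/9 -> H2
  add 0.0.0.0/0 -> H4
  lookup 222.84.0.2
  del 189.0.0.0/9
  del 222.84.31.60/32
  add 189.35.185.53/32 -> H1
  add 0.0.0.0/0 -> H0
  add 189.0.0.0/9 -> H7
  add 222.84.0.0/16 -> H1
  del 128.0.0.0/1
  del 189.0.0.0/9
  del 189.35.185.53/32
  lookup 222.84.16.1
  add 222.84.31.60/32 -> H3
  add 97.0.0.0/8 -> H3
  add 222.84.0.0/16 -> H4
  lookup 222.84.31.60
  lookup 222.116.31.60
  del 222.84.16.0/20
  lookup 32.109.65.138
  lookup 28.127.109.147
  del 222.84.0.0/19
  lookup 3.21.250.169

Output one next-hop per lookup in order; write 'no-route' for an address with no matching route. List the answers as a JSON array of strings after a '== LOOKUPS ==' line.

Process each operation:
  + 222.84.16.0/20 (H3) depth=20
  + 128.0.0.0/1 (H3) depth=1
  + 222.84.0.0/19 (H1) depth=19
  Q 222.84.16.1: descend 11011110010101000001 ; hops seen [H3,H1,H3] ; pick H3
  Q 222.84.16.47: descend 11011110010101000001 ; hops seen [H3,H1,H3] ; pick H3
  Q 222.84.0.188: descend 1101111001010100000 ; hops seen [H3,H1] ; pick H1
  Q 0.198.88.255: descend ε ; hops seen [∅] ; pick no-route
  Q 222.84.20.78: descend 11011110010101000001 ; hops seen [H3,H1,H3] ; pick H3
  + 222.84.31.60/32 (H5) depth=32
  + 189.0.0.0/9 (H2) depth=9
  + 0.0.0.0/0 (H4) depth=0
  Q 222.84.0.2: descend 1101111001010100000 ; hops seen [H4,H3,H1] ; pick H1
  del 189.0.0.0/9 (clear depth 9)
  del 222.84.31.60/32 (clear depth 32)
  + 189.35.185.53/32 (H1) depth=32
  + 0.0.0.0/0 (H0) depth=0
  + 189.0.0.0/9 (H7) depth=9
  + 222.84.0.0/16 (H1) depth=16
  del 128.0.0.0/1 (clear depth 1)
  del 189.0.0.0/9 (clear depth 9)
  del 189.35.185.53/32 (clear depth 32)
  Q 222.84.16.1: descend 11011110010101000001 ; hops seen [H0,H1,H1,H3] ; pick H3
  + 222.84.31.60/32 (H3) depth=32
  + 97.0.0.0/8 (H3) depth=8
  + 222.84.0.0/16 (H4) depth=16
  Q 222.84.31.60: descend 11011110010101000001111100111100 ; hops seen [H0,H4,H1,H3,H3] ; pick H3
  Q 222.116.31.60: descend 1101111001 ; hops seen [H0] ; pick H0
  del 222.84.16.0/20 (clear depth 20)
  Q 32.109.65.138: descend 0 ; hops seen [H0] ; pick H0
  Q 28.127.109.147: descend 0 ; hops seen [H0] ; pick H0
  del 222.84.0.0/19 (clear depth 19)
  Q 3.21.250.169: descend 0 ; hops seen [H0] ; pick H0

== LOOKUPS ==
["H3","H3","H1","no-route","H3","H1","H3","H3","H0","H0","H0","H0"]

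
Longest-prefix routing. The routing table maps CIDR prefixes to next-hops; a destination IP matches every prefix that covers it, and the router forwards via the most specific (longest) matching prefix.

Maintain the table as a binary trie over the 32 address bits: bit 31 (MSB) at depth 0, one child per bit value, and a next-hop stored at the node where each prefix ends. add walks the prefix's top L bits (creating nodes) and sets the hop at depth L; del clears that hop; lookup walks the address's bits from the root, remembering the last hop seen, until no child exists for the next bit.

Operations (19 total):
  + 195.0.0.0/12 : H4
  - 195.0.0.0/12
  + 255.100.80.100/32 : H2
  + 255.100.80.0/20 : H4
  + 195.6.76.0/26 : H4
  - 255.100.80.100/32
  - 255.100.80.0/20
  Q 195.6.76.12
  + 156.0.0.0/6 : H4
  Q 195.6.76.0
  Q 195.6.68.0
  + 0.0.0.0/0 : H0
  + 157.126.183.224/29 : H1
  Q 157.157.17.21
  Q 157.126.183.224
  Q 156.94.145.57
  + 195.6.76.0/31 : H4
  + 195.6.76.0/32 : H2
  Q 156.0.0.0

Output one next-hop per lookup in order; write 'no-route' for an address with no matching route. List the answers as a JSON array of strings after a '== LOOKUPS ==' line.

Trace:
  add 195.0.0.0/12 -> H4 at depth 12
  - 195.0.0.0/12 clear@12
  add 255.100.80.100/32 -> H2 at depth 32
  add 255.100.80.0/20 -> H4 at depth 20
  add 195.6.76.0/26 -> H4 at depth 26
  - 255.100.80.100/32 clear@32
  - 255.100.80.0/20 clear@20
  ? 195.6.76.12  path d0:-→d1:-→d2:-→d3:-→d4:-→d5:-→d6:-→d7:-→d8:-→d9:-→d10:-→d11:-→d12:-→d13:-→d14:-→d15:-→d16:-→d17:-→d18:-→d19:-→d20:-→d21:-→d22:-→d23:-→d24:-→d25:-→d26:H4  best=H4
  add 156.0.0.0/6 -> H4 at depth 6
  ? 195.6.76.0  path d0:-→d1:-→d2:-→d3:-→d4:-→d5:-→d6:-→d7:-→d8:-→d9:-→d10:-→d11:-→d12:-→d13:-→d14:-→d15:-→d16:-→d17:-→d18:-→d19:-→d20:-→d21:-→d22:-→d23:-→d24:-→d25:-→d26:H4  best=H4
  ? 195.6.68.0  path d0:-→d1:-→d2:-→d3:-→d4:-→d5:-→d6:-→d7:-→d8:-→d9:-→d10:-→d11:-→d12:-→d13:-→d14:-→d15:-→d16:-→d17:-→d18:-→d19:-→d20:-  best=no-route
  add 0.0.0.0/0 -> H0 at depth 0
  add 157.126.183.224/29 -> H1 at depth 29
  ? 157.157.17.21  path d0:H0→d1:-→d2:-→d3:-→d4:-→d5:-→d6:H4→d7:-→d8:-  best=H4
  ? 157.126.183.224  path d0:H0→d1:-→d2:-→d3:-→d4:-→d5:-→d6:H4→d7:-→d8:-→d9:-→d10:-→d11:-→d12:-→d13:-→d14:-→d15:-→d16:-→d17:-→d18:-→d19:-→d20:-→d21:-→d22:-→d23:-→d24:-→d25:-→d26:-→d27:-→d28:-→d29:H1  best=H1
  ? 156.94.145.57  path d0:H0→d1:-→d2:-→d3:-→d4:-→d5:-→d6:H4→d7:-  best=H4
  add 195.6.76.0/31 -> H4 at depth 31
  add 195.6.76.0/32 -> H2 at depth 32
  ? 156.0.0.0  path d0:H0→d1:-→d2:-→d3:-→d4:-→d5:-→d6:H4→d7:-  best=H4

== LOOKUPS ==
["H4","H4","no-route","H4","H1","H4","H4"]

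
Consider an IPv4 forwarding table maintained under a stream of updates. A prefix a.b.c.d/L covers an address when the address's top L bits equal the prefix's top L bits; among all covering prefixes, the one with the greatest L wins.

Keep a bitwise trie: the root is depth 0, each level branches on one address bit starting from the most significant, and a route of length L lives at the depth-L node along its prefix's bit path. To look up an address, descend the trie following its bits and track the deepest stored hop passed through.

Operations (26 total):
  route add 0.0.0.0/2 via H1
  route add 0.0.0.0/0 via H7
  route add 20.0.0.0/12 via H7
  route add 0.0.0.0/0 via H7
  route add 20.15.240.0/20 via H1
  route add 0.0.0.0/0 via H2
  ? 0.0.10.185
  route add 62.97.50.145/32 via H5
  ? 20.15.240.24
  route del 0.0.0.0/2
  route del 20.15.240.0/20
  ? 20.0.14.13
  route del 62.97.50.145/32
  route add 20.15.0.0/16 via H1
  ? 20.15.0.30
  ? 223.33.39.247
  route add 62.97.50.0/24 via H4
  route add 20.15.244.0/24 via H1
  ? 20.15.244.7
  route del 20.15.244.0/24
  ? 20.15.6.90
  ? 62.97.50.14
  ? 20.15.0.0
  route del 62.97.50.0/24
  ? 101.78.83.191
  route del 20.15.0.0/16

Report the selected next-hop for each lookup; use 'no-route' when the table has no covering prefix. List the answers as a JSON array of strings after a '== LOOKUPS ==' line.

Process each operation:
  + 0.0.0.0/2 (H1) depth=2
  + 0.0.0.0/0 (H7) depth=0
  + 20.0.0.0/12 (H7) depth=12
  + 0.0.0.0/0 (H7) depth=0
  + 20.15.240.0/20 (H1) depth=20
  + 0.0.0.0/0 (H2) depth=0
  lookup 0.0.10.185: bits 000 walk d0:H2→d1:-→d2:H1→d3:- -> H1
  + 62.97.50.145/32 (H5) depth=32
  lookup 20.15.240.24: bits 00010100000011111111 walk d0:H2→d1:-→d2:H1→d3:-→d4:-→d5:-→d6:-→d7:-→d8:-→d9:-→d10:-→d11:-→d12:H7→d13:-→d14:-→d15:-→d16:-→d17:-→d18:-→d19:-→d20:H1 -> H1
  del 0.0.0.0/2 (clear depth 2)
  del 20.15.240.0/20 (clear depth 20)
  lookup 20.0.14.13: bits 000101000000 walk d0:H2→d1:-→d2:-→d3:-→d4:-→d5:-→d6:-→d7:-→d8:-→d9:-→d10:-→d11:-→d12:H7 -> H7
  del 62.97.50.145/32 (clear depth 32)
  + 20.15.0.0/16 (H1) depth=16
  lookup 20.15.0.30: bits 0001010000001111 walk d0:H2→d1:-→d2:-→d3:-→d4:-→d5:-→d6:-→d7:-→d8:-→d9:-→d10:-→d11:-→d12:H7→d13:-→d14:-→d15:-→d16:H1 -> H1
  lookup 223.33.39.247: bits ε walk d0:H2 -> H2
  + 62.97.50.0/24 (H4) depth=24
  + 20.15.244.0/24 (H1) depth=24
  lookup 20.15.244.7: bits 000101000000111111110100 walk d0:H2→d1:-→d2:-→d3:-→d4:-→d5:-→d6:-→d7:-→d8:-→d9:-→d10:-→d11:-→d12:H7→d13:-→d14:-→d15:-→d16:H1→d17:-→d18:-→d19:-→d20:-→d21:-→d22:-→d23:-→d24:H1 -> H1
  del 20.15.244.0/24 (clear depth 24)
  lookup 20.15.6.90: bits 0001010000001111 walk d0:H2→d1:-→d2:-→d3:-→d4:-→d5:-→d6:-→d7:-→d8:-→d9:-→d10:-→d11:-→d12:H7→d13:-→d14:-→d15:-→d16:H1 -> H1
  lookup 62.97.50.14: bits 001111100110000100110010 walk d0:H2→d1:-→d2:-→d3:-→d4:-→d5:-→d6:-→d7:-→d8:-→d9:-→d10:-→d11:-→d12:-→d13:-→d14:-→d15:-→d16:-→d17:-→d18:-→d19:-→d20:-→d21:-→d22:-→d23:-→d24:H4 -> H4
  lookup 20.15.0.0: bits 0001010000001111 walk d0:H2→d1:-→d2:-→d3:-→d4:-→d5:-→d6:-→d7:-→d8:-→d9:-→d10:-→d11:-→d12:H7→d13:-→d14:-→d15:-→d16:H1 -> H1
  del 62.97.50.0/24 (clear depth 24)
  lookup 101.78.83.191: bits 0 walk d0:H2→d1:- -> H2
  del 20.15.0.0/16 (clear depth 16)

== LOOKUPS ==
["H1","H1","H7","H1","H2","H1","H1","H4","H1","H2"]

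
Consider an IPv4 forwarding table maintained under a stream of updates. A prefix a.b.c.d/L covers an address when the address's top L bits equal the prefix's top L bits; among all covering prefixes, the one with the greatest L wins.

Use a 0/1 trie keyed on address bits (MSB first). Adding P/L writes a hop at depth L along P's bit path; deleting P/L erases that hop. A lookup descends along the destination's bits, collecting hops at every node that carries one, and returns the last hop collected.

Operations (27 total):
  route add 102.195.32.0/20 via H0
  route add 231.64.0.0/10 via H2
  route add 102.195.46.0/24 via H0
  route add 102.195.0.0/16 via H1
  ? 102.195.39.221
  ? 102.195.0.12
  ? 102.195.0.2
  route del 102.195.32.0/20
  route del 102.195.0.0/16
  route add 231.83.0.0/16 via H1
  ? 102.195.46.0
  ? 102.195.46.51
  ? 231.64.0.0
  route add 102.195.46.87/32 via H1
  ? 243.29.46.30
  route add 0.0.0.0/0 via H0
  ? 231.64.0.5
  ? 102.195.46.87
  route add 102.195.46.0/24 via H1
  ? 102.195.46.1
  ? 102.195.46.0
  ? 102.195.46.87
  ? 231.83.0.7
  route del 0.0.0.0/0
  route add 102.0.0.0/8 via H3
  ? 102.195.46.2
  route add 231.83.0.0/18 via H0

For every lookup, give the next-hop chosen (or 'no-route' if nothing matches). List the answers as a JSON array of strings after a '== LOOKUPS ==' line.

Trace:
  + 102.195.32.0/20 (H0) depth=20
  + 231.64.0.0/10 (H2) depth=10
  + 102.195.46.0/24 (H0) depth=24
  + 102.195.0.0/16 (H1) depth=16
  ? 102.195.39.221  path d0:-→d1:-→d2:-→d3:-→d4:-→d5:-→d6:-→d7:-→d8:-→d9:-→d10:-→d11:-→d12:-→d13:-→d14:-→d15:-→d16:H1→d17:-→d18:-→d19:-→d20:H0  best=H0
  ? 102.195.0.12  path d0:-→d1:-→d2:-→d3:-→d4:-→d5:-→d6:-→d7:-→d8:-→d9:-→d10:-→d11:-→d12:-→d13:-→d14:-→d15:-→d16:H1→d17:-→d18:-  best=H1
  ? 102.195.0.2  path d0:-→d1:-→d2:-→d3:-→d4:-→d5:-→d6:-→d7:-→d8:-→d9:-→d10:-→d11:-→d12:-→d13:-→d14:-→d15:-→d16:H1→d17:-→d18:-  best=H1
  - 102.195.32.0/20 clear@20
  - 102.195.0.0/16 clear@16
  + 231.83.0.0/16 (H1) depth=16
  ? 102.195.46.0  path d0:-→d1:-→d2:-→d3:-→d4:-→d5:-→d6:-→d7:-→d8:-→d9:-→d10:-→d11:-→d12:-→d13:-→d14:-→d15:-→d16:-→d17:-→d18:-→d19:-→d20:-→d21:-→d22:-→d23:-→d24:H0  best=H0
  ? 102.195.46.51  path d0:-→d1:-→d2:-→d3:-→d4:-→d5:-→d6:-→d7:-→d8:-→d9:-→d10:-→d11:-→d12:-→d13:-→d14:-→d15:-→d16:-→d17:-→d18:-→d19:-→d20:-→d21:-→d22:-→d23:-→d24:H0  best=H0
  ? 231.64.0.0  path d0:-→d1:-→d2:-→d3:-→d4:-→d5:-→d6:-→d7:-→d8:-→d9:-→d10:H2→d11:-  best=H2
  + 102.195.46.87/32 (H1) depth=32
  ? 243.29.46.30  path d0:-→d1:-→d2:-→d3:-  best=no-route
  + 0.0.0.0/0 (H0) depth=0
  ? 231.64.0.5  path d0:H0→d1:-→d2:-→d3:-→d4:-→d5:-→d6:-→d7:-→d8:-→d9:-→d10:H2→d11:-  best=H2
  ? 102.195.46.87  path d0:H0→d1:-→d2:-→d3:-→d4:-→d5:-→d6:-→d7:-→d8:-→d9:-→d10:-→d11:-→d12:-→d13:-→d14:-→d15:-→d16:-→d17:-→d18:-→d19:-→d20:-→d21:-→d22:-→d23:-→d24:H0→d25:-→d26:-→d27:-→d28:-→d29:-→d30:-→d31:-→d32:H1  best=H1
  + 102.195.46.0/24 (H1) depth=24
  ? 102.195.46.1  path d0:H0→d1:-→d2:-→d3:-→d4:-→d5:-→d6:-→d7:-→d8:-→d9:-→d10:-→d11:-→d12:-→d13:-→d14:-→d15:-→d16:-→d17:-→d18:-→d19:-→d20:-→d21:-→d22:-→d23:-→d24:H1→d25:-  best=H1
  ? 102.195.46.0  path d0:H0→d1:-→d2:-→d3:-→d4:-→d5:-→d6:-→d7:-→d8:-→d9:-→d10:-→d11:-→d12:-→d13:-→d14:-→d15:-→d16:-→d17:-→d18:-→d19:-→d20:-→d21:-→d22:-→d23:-→d24:H1→d25:-  best=H1
  ? 102.195.46.87  path d0:H0→d1:-→d2:-→d3:-→d4:-→d5:-→d6:-→d7:-→d8:-→d9:-→d10:-→d11:-→d12:-→d13:-→d14:-→d15:-→d16:-→d17:-→d18:-→d19:-→d20:-→d21:-→d22:-→d23:-→d24:H1→d25:-→d26:-→d27:-→d28:-→d29:-→d30:-→d31:-→d32:H1  best=H1
  ? 231.83.0.7  path d0:H0→d1:-→d2:-→d3:-→d4:-→d5:-→d6:-→d7:-→d8:-→d9:-→d10:H2→d11:-→d12:-→d13:-→d14:-→d15:-→d16:H1  best=H1
  - 0.0.0.0/0 clear@0
  + 102.0.0.0/8 (H3) depth=8
  ? 102.195.46.2  path d0:-→d1:-→d2:-→d3:-→d4:-→d5:-→d6:-→d7:-→d8:H3→d9:-→d10:-→d11:-→d12:-→d13:-→d14:-→d15:-→d16:-→d17:-→d18:-→d19:-→d20:-→d21:-→d22:-→d23:-→d24:H1→d25:-  best=H1
  + 231.83.0.0/18 (H0) depth=18

== LOOKUPS ==
["H0","H1","H1","H0","H0","H2","no-route","H2","H1","H1","H1","H1","H1","H1"]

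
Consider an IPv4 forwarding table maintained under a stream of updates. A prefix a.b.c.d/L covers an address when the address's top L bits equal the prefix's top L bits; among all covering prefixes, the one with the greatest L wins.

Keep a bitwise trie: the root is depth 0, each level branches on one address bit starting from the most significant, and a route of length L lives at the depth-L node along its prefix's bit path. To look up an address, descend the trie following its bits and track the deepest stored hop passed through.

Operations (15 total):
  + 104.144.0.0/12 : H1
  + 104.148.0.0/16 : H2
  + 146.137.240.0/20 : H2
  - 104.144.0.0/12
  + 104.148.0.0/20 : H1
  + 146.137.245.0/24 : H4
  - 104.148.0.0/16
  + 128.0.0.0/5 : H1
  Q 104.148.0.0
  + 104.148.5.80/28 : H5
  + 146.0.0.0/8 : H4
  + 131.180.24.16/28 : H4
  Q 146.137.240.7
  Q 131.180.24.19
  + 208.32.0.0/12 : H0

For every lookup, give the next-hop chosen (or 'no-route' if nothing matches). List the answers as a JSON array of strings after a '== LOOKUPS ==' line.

Apply in order:
  + 104.144.0.0/12 (H1) depth=12
  + 104.148.0.0/16 (H2) depth=16
  + 146.137.240.0/20 (H2) depth=20
  del 104.144.0.0/12 (clear depth 12)
  + 104.148.0.0/20 (H1) depth=20
  + 146.137.245.0/24 (H4) depth=24
  del 104.148.0.0/16 (clear depth 16)
  + 128.0.0.0/5 (H1) depth=5
  ? 104.148.0.0  path d0:-→d1:-→d2:-→d3:-→d4:-→d5:-→d6:-→d7:-→d8:-→d9:-→d10:-→d11:-→d12:-→d13:-→d14:-→d15:-→d16:-→d17:-→d18:-→d19:-→d20:H1  best=H1
  + 104.148.5.80/28 (H5) depth=28
  + 146.0.0.0/8 (H4) depth=8
  + 131.180.24.16/28 (H4) depth=28
  ? 146.137.240.7  path d0:-→d1:-→d2:-→d3:-→d4:-→d5:-→d6:-→d7:-→d8:H4→d9:-→d10:-→d11:-→d12:-→d13:-→d14:-→d15:-→d16:-→d17:-→d18:-→d19:-→d20:H2→d21:-  best=H2
  ? 131.180.24.19  path d0:-→d1:-→d2:-→d3:-→d4:-→d5:H1→d6:-→d7:-→d8:-→d9:-→d10:-→d11:-→d12:-→d13:-→d14:-→d15:-→d16:-→d17:-→d18:-→d19:-→d20:-→d21:-→d22:-→d23:-→d24:-→d25:-→d26:-→d27:-→d28:H4  best=H4
  + 208.32.0.0/12 (H0) depth=12

== LOOKUPS ==
["H1","H2","H4"]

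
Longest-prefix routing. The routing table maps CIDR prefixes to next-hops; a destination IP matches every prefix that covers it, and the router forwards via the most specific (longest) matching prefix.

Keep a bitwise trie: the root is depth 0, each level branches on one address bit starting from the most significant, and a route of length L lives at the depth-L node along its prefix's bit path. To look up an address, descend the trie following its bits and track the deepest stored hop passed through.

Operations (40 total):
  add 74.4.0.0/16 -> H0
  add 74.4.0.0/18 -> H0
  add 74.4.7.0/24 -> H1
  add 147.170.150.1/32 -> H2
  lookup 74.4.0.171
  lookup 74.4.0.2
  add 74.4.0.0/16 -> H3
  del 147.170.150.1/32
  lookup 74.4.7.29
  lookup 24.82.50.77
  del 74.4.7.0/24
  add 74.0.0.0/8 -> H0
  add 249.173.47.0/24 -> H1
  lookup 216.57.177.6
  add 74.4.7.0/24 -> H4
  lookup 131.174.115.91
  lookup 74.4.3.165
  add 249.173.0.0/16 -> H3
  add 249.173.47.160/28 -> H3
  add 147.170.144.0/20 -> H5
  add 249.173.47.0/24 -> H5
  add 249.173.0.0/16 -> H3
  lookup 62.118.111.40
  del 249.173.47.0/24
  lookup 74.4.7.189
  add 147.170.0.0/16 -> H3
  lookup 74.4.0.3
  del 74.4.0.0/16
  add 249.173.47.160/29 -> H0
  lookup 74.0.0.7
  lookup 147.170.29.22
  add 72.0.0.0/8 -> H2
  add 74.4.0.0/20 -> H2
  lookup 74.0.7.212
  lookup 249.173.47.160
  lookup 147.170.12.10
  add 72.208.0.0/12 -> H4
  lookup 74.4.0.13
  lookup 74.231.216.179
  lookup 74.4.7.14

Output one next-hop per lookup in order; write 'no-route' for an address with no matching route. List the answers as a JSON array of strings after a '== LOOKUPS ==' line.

Apply in order:
  + 74.4.0.0/16 (H0) depth=16
  + 74.4.0.0/18 (H0) depth=18
  + 74.4.7.0/24 (H1) depth=24
  + 147.170.150.1/32 (H2) depth=32
  ? 74.4.0.171  path d0:-→d1:-→d2:-→d3:-→d4:-→d5:-→d6:-→d7:-→d8:-→d9:-→d10:-→d11:-→d12:-→d13:-→d14:-→d15:-→d16:H0→d17:-→d18:H0→d19:-→d20:-→d21:-  best=H0
  ? 74.4.0.2  path d0:-→d1:-→d2:-→d3:-→d4:-→d5:-→d6:-→d7:-→d8:-→d9:-→d10:-→d11:-→d12:-→d13:-→d14:-→d15:-→d16:H0→d17:-→d18:H0→d19:-→d20:-→d21:-  best=H0
  + 74.4.0.0/16 (H3) depth=16
  - 147.170.150.1/32 clear@32
  ? 74.4.7.29  path d0:-→d1:-→d2:-→d3:-→d4:-→d5:-→d6:-→d7:-→d8:-→d9:-→d10:-→d11:-→d12:-→d13:-→d14:-→d15:-→d16:H3→d17:-→d18:H0→d19:-→d20:-→d21:-→d22:-→d23:-→d24:H1  best=H1
  ? 24.82.50.77  path d0:-→d1:-  best=no-route
  - 74.4.7.0/24 clear@24
  + 74.0.0.0/8 (H0) depth=8
  + 249.173.47.0/24 (H1) depth=24
  ? 216.57.177.6  path d0:-→d1:-→d2:-  best=no-route
  + 74.4.7.0/24 (H4) depth=24
  ? 131.174.115.91  path d0:-→d1:-→d2:-→d3:-  best=no-route
  ? 74.4.3.165  path d0:-→d1:-→d2:-→d3:-→d4:-→d5:-→d6:-→d7:-→d8:H0→d9:-→d10:-→d11:-→d12:-→d13:-→d14:-→d15:-→d16:H3→d17:-→d18:H0→d19:-→d20:-→d21:-  best=H0
  + 249.173.0.0/16 (H3) depth=16
  + 249.173.47.160/28 (H3) depth=28
  + 147.170.144.0/20 (H5) depth=20
  + 249.173.47.0/24 (H5) depth=24
  + 249.173.0.0/16 (H3) depth=16
  ? 62.118.111.40  path d0:-→d1:-  best=no-route
  - 249.173.47.0/24 clear@24
  ? 74.4.7.189  path d0:-→d1:-→d2:-→d3:-→d4:-→d5:-→d6:-→d7:-→d8:H0→d9:-→d10:-→d11:-→d12:-→d13:-→d14:-→d15:-→d16:H3→d17:-→d18:H0→d19:-→d20:-→d21:-→d22:-→d23:-→d24:H4  best=H4
  + 147.170.0.0/16 (H3) depth=16
  ? 74.4.0.3  path d0:-→d1:-→d2:-→d3:-→d4:-→d5:-→d6:-→d7:-→d8:H0→d9:-→d10:-→d11:-→d12:-→d13:-→d14:-→d15:-→d16:H3→d17:-→d18:H0→d19:-→d20:-→d21:-  best=H0
  - 74.4.0.0/16 clear@16
  + 249.173.47.160/29 (H0) depth=29
  ? 74.0.0.7  path d0:-→d1:-→d2:-→d3:-→d4:-→d5:-→d6:-→d7:-→d8:H0→d9:-→d10:-→d11:-→d12:-→d13:-  best=H0
  ? 147.170.29.22  path d0:-→d1:-→d2:-→d3:-→d4:-→d5:-→d6:-→d7:-→d8:-→d9:-→d10:-→d11:-→d12:-→d13:-→d14:-→d15:-→d16:H3  best=H3
  + 72.0.0.0/8 (H2) depth=8
  + 74.4.0.0/20 (H2) depth=20
  ? 74.0.7.212  path d0:-→d1:-→d2:-→d3:-→d4:-→d5:-→d6:-→d7:-→d8:H0→d9:-→d10:-→d11:-→d12:-→d13:-  best=H0
  ? 249.173.47.160  path d0:-→d1:-→d2:-→d3:-→d4:-→d5:-→d6:-→d7:-→d8:-→d9:-→d10:-→d11:-→d12:-→d13:-→d14:-→d15:-→d16:H3→d17:-→d18:-→d19:-→d20:-→d21:-→d22:-→d23:-→d24:-→d25:-→d26:-→d27:-→d28:H3→d29:H0  best=H0
  ? 147.170.12.10  path d0:-→d1:-→d2:-→d3:-→d4:-→d5:-→d6:-→d7:-→d8:-→d9:-→d10:-→d11:-→d12:-→d13:-→d14:-→d15:-→d16:H3  best=H3
  + 72.208.0.0/12 (H4) depth=12
  ? 74.4.0.13  path d0:-→d1:-→d2:-→d3:-→d4:-→d5:-→d6:-→d7:-→d8:H0→d9:-→d10:-→d11:-→d12:-→d13:-→d14:-→d15:-→d16:-→d17:-→d18:H0→d19:-→d20:H2→d21:-  best=H2
  ? 74.231.216.179  path d0:-→d1:-→d2:-→d3:-→d4:-→d5:-→d6:-→d7:-→d8:H0  best=H0
  ? 74.4.7.14  path d0:-→d1:-→d2:-→d3:-→d4:-→d5:-→d6:-→d7:-→d8:H0→d9:-→d10:-→d11:-→d12:-→d13:-→d14:-→d15:-→d16:-→d17:-→d18:H0→d19:-→d20:H2→d21:-→d22:-→d23:-→d24:H4  best=H4

== LOOKUPS ==
["H0","H0","H1","no-route","no-route","no-route","H0","no-route","H4","H0","H0","H3","H0","H0","H3","H2","H0","H4"]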